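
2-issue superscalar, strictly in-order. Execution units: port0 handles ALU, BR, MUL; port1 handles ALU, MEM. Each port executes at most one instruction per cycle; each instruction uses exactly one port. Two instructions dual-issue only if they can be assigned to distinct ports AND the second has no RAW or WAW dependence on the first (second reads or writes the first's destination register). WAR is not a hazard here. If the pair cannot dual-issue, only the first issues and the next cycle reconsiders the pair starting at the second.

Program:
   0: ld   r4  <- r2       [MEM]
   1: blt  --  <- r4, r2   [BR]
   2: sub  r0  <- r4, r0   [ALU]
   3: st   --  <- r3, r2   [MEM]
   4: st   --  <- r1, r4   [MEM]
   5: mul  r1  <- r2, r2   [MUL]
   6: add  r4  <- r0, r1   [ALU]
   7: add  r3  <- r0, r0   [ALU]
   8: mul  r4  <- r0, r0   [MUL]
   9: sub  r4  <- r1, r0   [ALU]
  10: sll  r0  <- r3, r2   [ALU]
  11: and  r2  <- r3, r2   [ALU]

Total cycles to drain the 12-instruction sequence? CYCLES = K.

CYCLES = 8

0. ld @i0  | RAW r4
1. blt+sub @i1,i2  | dual
2. st @i3  | no-port MEM/MEM
3. st+mul @i4,i5  | dual
4. add+add @i6,i7  | dual
5. mul @i8  | WAW r4
6. sub+sll @i9,i10  | dual
7. and @i11  | tail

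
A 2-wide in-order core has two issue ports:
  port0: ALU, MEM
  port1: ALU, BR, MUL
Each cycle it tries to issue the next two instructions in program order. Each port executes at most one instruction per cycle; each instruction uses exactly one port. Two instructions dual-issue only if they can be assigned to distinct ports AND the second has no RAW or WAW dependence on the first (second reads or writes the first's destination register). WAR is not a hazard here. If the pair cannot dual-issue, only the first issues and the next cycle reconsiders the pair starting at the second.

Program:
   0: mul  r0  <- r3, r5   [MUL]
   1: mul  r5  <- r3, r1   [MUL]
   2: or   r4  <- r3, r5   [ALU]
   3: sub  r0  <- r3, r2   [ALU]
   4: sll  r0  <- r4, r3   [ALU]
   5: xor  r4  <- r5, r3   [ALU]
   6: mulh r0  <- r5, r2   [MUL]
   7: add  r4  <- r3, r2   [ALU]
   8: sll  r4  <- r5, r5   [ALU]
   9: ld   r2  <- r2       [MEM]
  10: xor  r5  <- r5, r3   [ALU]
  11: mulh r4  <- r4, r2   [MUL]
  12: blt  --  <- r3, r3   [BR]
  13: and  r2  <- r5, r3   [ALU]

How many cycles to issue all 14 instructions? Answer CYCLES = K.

t=0 i0:mul.MUL ; no-port MUL/MUL
t=1 i1:mul.MUL ; RAW r5
t=2 i2&i3:or.ALU;sub.ALU ; dual
t=3 i4&i5:sll.ALU;xor.ALU ; dual
t=4 i6&i7:mulh.MUL;add.ALU ; dual
t=5 i8&i9:sll.ALU;ld.MEM ; dual
t=6 i10&i11:xor.ALU;mulh.MUL ; dual
t=7 i12&i13:blt.BR;and.ALU ; dual

CYCLES = 8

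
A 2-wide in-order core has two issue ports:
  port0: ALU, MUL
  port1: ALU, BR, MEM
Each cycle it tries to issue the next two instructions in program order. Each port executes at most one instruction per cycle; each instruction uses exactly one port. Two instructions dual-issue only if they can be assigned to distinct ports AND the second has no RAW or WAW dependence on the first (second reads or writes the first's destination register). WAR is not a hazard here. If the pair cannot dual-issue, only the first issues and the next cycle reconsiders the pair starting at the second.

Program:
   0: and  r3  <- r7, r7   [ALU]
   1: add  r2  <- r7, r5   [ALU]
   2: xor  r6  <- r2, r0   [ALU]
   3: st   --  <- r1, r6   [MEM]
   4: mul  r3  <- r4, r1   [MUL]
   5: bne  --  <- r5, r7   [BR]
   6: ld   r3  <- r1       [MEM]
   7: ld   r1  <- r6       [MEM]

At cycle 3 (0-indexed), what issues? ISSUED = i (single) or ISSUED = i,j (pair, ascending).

#0 head=0: and;add i0&i1 dual
#1 head=2: xor i2 RAW r6
#2 head=3: st;mul i3&i4 dual
#3 head=5: bne i5 no-port BR/MEM
#4 head=6: ld i6 no-port MEM/MEM
#5 head=7: ld i7 tail

ISSUED = 5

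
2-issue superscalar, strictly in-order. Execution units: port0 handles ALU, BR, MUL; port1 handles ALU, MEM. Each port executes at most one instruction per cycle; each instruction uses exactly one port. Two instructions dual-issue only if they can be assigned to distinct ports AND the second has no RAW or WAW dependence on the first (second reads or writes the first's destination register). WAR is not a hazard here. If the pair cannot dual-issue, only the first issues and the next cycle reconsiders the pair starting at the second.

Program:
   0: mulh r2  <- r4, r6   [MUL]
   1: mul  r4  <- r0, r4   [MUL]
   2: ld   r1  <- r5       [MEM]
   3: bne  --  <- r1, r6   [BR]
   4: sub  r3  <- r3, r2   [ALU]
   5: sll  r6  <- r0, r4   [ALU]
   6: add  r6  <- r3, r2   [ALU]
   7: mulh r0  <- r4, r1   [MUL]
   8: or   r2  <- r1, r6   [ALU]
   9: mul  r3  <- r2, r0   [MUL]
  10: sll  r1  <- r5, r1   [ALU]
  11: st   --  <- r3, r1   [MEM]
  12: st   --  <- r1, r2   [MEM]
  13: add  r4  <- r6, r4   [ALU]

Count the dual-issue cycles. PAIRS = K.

0. mulh @i0  | no-port MUL/MUL
1. mul/ld @i1&i2  | pair
2. bne/sub @i3&i4  | pair
3. sll @i5  | WAW r6
4. add/mulh @i6&i7  | pair
5. or @i8  | RAW r2
6. mul/sll @i9&i10  | pair
7. st @i11  | no-port MEM/MEM
8. st/add @i12&i13  | pair

PAIRS = 5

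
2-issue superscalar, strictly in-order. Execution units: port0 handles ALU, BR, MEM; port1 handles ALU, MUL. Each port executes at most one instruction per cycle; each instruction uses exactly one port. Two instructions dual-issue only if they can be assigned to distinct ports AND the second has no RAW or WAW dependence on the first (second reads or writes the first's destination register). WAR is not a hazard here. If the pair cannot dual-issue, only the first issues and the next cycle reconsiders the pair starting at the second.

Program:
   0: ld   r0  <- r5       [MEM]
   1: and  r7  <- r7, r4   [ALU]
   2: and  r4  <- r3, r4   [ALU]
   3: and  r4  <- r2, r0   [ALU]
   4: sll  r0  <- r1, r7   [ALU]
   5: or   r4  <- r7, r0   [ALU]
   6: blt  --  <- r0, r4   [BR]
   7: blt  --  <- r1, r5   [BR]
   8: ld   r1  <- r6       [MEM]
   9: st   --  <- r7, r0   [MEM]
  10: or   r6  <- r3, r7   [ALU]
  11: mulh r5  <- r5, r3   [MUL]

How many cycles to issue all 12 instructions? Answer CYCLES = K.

  cy0 -> i0,i1 (ld and) 2-wide
  cy1 -> i2 (and) WAW r4
  cy2 -> i3,i4 (and sll) 2-wide
  cy3 -> i5 (or) RAW r4
  cy4 -> i6 (blt) no-port BR/BR
  cy5 -> i7 (blt) no-port BR/MEM
  cy6 -> i8 (ld) no-port MEM/MEM
  cy7 -> i9,i10 (st or) 2-wide
  cy8 -> i11 (mulh) tail

CYCLES = 9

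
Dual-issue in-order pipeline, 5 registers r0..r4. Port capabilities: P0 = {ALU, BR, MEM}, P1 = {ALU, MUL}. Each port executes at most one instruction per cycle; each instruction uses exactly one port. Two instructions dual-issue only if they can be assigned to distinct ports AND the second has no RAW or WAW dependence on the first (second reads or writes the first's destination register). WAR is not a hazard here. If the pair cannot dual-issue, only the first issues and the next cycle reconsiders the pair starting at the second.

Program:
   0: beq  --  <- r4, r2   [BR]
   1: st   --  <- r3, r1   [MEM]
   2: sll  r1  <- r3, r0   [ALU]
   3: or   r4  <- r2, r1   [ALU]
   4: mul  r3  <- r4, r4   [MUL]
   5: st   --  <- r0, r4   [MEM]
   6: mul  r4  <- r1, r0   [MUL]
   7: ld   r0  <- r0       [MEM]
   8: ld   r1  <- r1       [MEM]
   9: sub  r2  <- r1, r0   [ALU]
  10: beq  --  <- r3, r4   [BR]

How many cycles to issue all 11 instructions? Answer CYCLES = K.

CYCLES = 7

  cy0 -> i0 (beq) no-port BR/MEM
  cy1 -> i1&i2 (st sll) dual
  cy2 -> i3 (or) RAW r4
  cy3 -> i4&i5 (mul st) dual
  cy4 -> i6&i7 (mul ld) dual
  cy5 -> i8 (ld) RAW r1
  cy6 -> i9&i10 (sub beq) dual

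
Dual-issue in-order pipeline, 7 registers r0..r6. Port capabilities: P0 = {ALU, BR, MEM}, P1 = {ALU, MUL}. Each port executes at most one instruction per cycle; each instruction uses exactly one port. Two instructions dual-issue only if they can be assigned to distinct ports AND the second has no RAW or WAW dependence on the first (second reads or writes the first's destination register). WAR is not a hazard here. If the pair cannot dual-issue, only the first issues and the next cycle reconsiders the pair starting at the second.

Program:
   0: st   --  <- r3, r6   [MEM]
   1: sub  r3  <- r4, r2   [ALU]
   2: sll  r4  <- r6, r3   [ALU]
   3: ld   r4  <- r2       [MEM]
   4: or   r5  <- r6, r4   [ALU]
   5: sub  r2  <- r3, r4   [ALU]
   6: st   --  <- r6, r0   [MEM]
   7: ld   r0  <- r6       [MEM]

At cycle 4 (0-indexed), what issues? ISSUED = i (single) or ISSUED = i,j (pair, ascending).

ISSUED = 6

c0: i0&i1 st.MEM;sub.ALU  dual
c1: i2 sll.ALU  WAW r4
c2: i3 ld.MEM  RAW r4
c3: i4&i5 or.ALU;sub.ALU  dual
c4: i6 st.MEM  no-port MEM/MEM
c5: i7 ld.MEM  tail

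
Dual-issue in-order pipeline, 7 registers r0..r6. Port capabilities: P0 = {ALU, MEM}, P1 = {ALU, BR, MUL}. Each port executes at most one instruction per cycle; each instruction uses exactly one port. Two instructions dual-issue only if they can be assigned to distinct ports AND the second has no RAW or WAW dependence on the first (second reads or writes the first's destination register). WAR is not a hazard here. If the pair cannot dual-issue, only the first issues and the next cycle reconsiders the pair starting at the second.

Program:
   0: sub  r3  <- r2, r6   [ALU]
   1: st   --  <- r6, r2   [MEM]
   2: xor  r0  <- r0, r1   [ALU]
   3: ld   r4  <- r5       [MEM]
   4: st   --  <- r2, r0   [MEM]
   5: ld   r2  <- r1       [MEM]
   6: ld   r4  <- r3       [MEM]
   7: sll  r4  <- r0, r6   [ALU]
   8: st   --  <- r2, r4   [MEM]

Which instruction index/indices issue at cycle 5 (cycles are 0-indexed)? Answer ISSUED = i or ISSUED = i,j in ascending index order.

ISSUED = 7

  cy0 -> i0,i1 (sub;st) dual
  cy1 -> i2,i3 (xor;ld) dual
  cy2 -> i4 (st) no-port MEM/MEM
  cy3 -> i5 (ld) no-port MEM/MEM
  cy4 -> i6 (ld) WAW r4
  cy5 -> i7 (sll) RAW r4
  cy6 -> i8 (st) tail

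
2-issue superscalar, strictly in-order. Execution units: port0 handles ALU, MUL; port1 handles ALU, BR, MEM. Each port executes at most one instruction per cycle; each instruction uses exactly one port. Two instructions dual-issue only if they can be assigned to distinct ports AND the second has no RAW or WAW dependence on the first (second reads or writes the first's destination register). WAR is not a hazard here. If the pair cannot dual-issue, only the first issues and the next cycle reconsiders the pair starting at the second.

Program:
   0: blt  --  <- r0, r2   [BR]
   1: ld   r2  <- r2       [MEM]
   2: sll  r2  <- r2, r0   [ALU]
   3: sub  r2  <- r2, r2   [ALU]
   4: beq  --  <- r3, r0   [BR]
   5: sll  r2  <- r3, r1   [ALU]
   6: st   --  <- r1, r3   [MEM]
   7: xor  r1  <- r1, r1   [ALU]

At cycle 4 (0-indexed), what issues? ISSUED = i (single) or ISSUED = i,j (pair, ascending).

ISSUED = 5,6

[0] i0  blt.BR  -- no-port BR/MEM
[1] i1  ld.MEM  -- RAW+WAW r2
[2] i2  sll.ALU  -- RAW+WAW r2
[3] i3/i4  sub.ALU/beq.BR  -- 2-wide
[4] i5/i6  sll.ALU/st.MEM  -- 2-wide
[5] i7  xor.ALU  -- tail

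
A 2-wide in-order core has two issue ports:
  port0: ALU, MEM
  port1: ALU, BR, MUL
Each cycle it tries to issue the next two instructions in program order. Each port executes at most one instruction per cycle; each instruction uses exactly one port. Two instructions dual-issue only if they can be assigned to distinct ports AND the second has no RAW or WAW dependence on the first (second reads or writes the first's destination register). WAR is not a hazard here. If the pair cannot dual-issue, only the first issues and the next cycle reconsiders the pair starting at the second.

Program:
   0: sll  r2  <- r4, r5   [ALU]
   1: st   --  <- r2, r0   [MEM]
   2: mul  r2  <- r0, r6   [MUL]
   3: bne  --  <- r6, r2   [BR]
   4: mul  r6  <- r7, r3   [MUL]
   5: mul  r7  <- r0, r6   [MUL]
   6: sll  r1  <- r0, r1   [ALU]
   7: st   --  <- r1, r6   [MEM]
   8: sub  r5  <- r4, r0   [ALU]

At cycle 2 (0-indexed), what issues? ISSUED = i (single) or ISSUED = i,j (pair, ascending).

[0] i0  sll  -- RAW r2
[1] i1,i2  st;mul  -- dual
[2] i3  bne  -- no-port BR/MUL
[3] i4  mul  -- no-port MUL/MUL
[4] i5,i6  mul;sll  -- dual
[5] i7,i8  st;sub  -- dual

ISSUED = 3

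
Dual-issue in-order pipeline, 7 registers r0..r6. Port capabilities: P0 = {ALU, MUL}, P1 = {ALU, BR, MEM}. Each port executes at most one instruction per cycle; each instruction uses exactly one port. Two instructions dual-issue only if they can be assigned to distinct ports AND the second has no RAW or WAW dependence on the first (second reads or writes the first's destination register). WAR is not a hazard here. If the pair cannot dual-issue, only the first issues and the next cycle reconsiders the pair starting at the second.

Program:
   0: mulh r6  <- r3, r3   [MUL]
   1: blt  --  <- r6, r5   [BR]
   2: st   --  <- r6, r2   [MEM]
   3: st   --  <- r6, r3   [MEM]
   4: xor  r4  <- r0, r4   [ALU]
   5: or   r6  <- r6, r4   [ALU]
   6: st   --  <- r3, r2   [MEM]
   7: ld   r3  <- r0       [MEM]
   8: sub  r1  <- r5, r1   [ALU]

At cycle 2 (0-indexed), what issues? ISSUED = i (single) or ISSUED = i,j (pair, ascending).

t=0 i0:mulh ; RAW r6
t=1 i1:blt ; no-port BR/MEM
t=2 i2:st ; no-port MEM/MEM
t=3 i3+i4:st;xor ; pair
t=4 i5+i6:or;st ; pair
t=5 i7+i8:ld;sub ; pair

ISSUED = 2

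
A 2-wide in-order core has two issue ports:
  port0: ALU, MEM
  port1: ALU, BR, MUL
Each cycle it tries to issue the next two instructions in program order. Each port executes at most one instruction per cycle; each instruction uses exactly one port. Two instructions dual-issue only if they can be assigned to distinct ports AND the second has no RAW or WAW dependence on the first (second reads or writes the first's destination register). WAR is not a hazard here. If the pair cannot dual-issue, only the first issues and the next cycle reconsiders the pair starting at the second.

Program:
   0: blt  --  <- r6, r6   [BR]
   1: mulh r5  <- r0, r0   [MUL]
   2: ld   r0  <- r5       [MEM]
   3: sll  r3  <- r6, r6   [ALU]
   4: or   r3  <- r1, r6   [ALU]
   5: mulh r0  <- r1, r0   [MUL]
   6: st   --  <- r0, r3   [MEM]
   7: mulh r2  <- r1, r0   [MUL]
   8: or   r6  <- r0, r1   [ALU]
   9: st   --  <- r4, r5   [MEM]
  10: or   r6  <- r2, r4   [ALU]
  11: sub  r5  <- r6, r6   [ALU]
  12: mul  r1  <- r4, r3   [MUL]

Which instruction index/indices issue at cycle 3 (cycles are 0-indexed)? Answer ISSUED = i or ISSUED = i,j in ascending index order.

ISSUED = 4,5

0. blt @i0  | no-port BR/MUL
1. mulh @i1  | RAW r5
2. ld sll @i2&i3  | 2-wide
3. or mulh @i4&i5  | 2-wide
4. st mulh @i6&i7  | 2-wide
5. or st @i8&i9  | 2-wide
6. or @i10  | RAW r6
7. sub mul @i11&i12  | 2-wide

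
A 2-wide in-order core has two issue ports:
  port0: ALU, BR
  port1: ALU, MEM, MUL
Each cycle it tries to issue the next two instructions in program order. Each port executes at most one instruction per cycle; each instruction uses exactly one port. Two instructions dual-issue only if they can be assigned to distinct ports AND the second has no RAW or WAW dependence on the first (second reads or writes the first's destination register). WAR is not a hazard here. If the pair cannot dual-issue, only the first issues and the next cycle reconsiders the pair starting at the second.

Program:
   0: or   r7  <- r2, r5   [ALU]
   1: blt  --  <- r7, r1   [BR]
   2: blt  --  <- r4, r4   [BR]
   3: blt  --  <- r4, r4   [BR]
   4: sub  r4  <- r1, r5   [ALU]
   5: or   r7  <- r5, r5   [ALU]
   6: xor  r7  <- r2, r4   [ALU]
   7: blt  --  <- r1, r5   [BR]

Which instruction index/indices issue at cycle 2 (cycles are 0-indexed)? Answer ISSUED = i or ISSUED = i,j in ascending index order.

ISSUED = 2

0. or @i0  | RAW r7
1. blt @i1  | no-port BR/BR
2. blt @i2  | no-port BR/BR
3. blt sub @i3/i4  | 2-wide
4. or @i5  | WAW r7
5. xor blt @i6/i7  | 2-wide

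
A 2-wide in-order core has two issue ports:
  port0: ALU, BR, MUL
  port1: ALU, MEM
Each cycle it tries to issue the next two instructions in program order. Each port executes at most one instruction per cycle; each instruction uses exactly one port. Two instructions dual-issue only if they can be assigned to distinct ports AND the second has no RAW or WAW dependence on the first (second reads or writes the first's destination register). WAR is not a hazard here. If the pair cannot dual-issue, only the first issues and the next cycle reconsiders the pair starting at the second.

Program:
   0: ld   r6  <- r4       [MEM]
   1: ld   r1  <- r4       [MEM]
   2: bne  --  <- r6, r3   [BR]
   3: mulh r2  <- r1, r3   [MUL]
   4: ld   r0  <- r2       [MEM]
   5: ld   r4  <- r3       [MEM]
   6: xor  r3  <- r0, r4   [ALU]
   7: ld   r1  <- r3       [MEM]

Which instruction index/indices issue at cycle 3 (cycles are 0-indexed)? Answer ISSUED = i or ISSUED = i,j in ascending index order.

ISSUED = 4

c0: i0 ld  no-port MEM/MEM
c1: i1&i2 ld;bne  2-wide
c2: i3 mulh  RAW r2
c3: i4 ld  no-port MEM/MEM
c4: i5 ld  RAW r4
c5: i6 xor  RAW r3
c6: i7 ld  tail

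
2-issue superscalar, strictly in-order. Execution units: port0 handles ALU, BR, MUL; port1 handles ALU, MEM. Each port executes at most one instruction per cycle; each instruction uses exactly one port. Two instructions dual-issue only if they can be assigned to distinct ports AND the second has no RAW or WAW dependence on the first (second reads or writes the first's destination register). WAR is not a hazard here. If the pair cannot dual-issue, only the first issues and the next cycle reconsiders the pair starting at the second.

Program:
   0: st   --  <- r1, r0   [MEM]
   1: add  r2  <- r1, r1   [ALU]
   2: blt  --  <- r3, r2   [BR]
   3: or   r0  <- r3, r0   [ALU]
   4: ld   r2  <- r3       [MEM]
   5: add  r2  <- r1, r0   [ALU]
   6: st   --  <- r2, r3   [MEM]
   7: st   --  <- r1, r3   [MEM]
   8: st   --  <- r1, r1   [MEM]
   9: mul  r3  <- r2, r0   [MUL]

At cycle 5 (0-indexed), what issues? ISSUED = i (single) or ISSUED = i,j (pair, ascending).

ISSUED = 7

#0 head=0: st.MEM/add.ALU i0+i1 dual
#1 head=2: blt.BR/or.ALU i2+i3 dual
#2 head=4: ld.MEM i4 WAW r2
#3 head=5: add.ALU i5 RAW r2
#4 head=6: st.MEM i6 no-port MEM/MEM
#5 head=7: st.MEM i7 no-port MEM/MEM
#6 head=8: st.MEM/mul.MUL i8+i9 dual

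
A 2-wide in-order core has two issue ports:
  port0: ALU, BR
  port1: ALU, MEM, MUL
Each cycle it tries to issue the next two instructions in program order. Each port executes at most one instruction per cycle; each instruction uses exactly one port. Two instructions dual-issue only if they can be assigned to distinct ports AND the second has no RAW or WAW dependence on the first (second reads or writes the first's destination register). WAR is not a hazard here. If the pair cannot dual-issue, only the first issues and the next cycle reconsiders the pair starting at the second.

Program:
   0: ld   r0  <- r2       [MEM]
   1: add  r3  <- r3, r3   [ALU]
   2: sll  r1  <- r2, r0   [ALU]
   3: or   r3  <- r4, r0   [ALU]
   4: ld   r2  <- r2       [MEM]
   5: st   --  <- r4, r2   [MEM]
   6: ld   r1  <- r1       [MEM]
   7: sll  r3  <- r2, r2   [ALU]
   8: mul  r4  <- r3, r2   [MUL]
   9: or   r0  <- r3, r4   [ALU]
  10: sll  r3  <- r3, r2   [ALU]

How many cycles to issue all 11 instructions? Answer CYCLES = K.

#0 head=0: ld.MEM+add.ALU i0&i1 pair
#1 head=2: sll.ALU+or.ALU i2&i3 pair
#2 head=4: ld.MEM i4 no-port MEM/MEM
#3 head=5: st.MEM i5 no-port MEM/MEM
#4 head=6: ld.MEM+sll.ALU i6&i7 pair
#5 head=8: mul.MUL i8 RAW r4
#6 head=9: or.ALU+sll.ALU i9&i10 pair

CYCLES = 7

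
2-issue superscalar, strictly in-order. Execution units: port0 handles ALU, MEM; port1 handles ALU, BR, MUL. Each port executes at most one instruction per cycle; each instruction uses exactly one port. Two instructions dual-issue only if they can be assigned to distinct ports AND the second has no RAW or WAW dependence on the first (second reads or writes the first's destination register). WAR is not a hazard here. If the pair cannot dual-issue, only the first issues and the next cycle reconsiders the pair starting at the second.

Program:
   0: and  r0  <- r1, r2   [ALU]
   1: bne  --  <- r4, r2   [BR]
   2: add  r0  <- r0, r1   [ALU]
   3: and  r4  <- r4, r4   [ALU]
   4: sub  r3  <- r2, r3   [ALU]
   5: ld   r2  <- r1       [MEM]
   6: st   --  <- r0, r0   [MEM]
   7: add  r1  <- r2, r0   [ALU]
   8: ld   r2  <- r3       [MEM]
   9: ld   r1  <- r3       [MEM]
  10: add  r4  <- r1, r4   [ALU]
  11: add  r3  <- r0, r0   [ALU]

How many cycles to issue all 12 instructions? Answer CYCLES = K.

[0] i0,i1  and;bne  -- dual
[1] i2,i3  add;and  -- dual
[2] i4,i5  sub;ld  -- dual
[3] i6,i7  st;add  -- dual
[4] i8  ld  -- no-port MEM/MEM
[5] i9  ld  -- RAW r1
[6] i10,i11  add;add  -- dual

CYCLES = 7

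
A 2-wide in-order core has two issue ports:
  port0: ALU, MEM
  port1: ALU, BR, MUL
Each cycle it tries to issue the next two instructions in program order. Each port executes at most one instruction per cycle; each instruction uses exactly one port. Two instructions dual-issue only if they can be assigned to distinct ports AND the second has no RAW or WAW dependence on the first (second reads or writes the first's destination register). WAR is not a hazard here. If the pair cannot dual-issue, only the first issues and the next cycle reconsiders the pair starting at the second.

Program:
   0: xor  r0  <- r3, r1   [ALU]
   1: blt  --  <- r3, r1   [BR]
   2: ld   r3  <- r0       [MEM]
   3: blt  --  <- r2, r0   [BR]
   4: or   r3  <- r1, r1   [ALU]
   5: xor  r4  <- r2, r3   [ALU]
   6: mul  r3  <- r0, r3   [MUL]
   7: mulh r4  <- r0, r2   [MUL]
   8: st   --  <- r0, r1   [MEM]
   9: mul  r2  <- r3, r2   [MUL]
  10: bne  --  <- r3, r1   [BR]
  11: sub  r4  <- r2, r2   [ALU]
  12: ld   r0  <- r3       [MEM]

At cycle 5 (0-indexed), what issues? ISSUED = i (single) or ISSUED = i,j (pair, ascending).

ISSUED = 9

[0] i0&i1  xor blt  -- dual
[1] i2&i3  ld blt  -- dual
[2] i4  or  -- RAW r3
[3] i5&i6  xor mul  -- dual
[4] i7&i8  mulh st  -- dual
[5] i9  mul  -- no-port MUL/BR
[6] i10&i11  bne sub  -- dual
[7] i12  ld  -- tail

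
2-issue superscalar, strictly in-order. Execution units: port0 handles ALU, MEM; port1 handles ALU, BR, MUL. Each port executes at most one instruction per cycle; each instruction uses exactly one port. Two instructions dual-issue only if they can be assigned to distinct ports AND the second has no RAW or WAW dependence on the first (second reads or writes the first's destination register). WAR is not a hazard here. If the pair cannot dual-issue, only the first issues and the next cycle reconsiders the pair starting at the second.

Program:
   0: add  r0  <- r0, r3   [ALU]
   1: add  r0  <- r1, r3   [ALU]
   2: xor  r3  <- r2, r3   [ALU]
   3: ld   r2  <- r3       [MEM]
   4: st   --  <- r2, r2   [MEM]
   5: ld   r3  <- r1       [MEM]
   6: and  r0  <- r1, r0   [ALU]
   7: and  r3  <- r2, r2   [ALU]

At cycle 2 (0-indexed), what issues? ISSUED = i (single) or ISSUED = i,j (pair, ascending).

ISSUED = 3

0. add @i0  | WAW r0
1. add xor @i1+i2  | 2-wide
2. ld @i3  | no-port MEM/MEM
3. st @i4  | no-port MEM/MEM
4. ld and @i5+i6  | 2-wide
5. and @i7  | tail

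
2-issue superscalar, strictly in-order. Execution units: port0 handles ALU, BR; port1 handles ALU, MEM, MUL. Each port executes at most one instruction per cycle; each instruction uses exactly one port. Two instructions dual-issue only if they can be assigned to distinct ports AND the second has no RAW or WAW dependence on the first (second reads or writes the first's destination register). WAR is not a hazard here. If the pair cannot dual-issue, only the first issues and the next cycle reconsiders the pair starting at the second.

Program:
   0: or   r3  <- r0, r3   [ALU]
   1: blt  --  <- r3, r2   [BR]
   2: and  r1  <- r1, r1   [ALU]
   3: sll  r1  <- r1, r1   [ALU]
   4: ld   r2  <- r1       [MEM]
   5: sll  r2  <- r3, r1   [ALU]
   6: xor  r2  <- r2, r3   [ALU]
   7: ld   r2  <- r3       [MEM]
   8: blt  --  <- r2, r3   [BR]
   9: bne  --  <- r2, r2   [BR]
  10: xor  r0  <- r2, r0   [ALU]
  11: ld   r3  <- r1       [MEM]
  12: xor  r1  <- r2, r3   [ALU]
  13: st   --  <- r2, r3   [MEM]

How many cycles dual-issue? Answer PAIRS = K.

  cy0 -> i0 (or) RAW r3
  cy1 -> i1+i2 (blt+and) dual
  cy2 -> i3 (sll) RAW r1
  cy3 -> i4 (ld) WAW r2
  cy4 -> i5 (sll) RAW+WAW r2
  cy5 -> i6 (xor) WAW r2
  cy6 -> i7 (ld) RAW r2
  cy7 -> i8 (blt) no-port BR/BR
  cy8 -> i9+i10 (bne+xor) dual
  cy9 -> i11 (ld) RAW r3
  cy10 -> i12+i13 (xor+st) dual

PAIRS = 3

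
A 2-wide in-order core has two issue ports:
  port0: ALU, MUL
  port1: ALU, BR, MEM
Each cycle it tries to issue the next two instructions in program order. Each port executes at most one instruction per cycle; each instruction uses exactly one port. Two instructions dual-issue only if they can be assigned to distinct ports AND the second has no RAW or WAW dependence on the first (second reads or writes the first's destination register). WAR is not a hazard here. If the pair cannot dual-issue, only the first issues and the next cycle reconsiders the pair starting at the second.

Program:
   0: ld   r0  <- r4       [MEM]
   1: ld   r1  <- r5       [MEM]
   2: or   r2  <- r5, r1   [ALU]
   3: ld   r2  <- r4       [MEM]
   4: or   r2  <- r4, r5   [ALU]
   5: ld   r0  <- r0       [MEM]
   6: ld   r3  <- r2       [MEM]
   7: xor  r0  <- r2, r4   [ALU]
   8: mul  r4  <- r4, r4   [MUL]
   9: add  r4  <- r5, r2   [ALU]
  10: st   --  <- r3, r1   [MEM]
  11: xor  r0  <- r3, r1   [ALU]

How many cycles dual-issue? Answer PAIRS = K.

PAIRS = 3

#0 head=0: ld.MEM i0 no-port MEM/MEM
#1 head=1: ld.MEM i1 RAW r1
#2 head=2: or.ALU i2 WAW r2
#3 head=3: ld.MEM i3 WAW r2
#4 head=4: or.ALU;ld.MEM i4&i5 dual
#5 head=6: ld.MEM;xor.ALU i6&i7 dual
#6 head=8: mul.MUL i8 WAW r4
#7 head=9: add.ALU;st.MEM i9&i10 dual
#8 head=11: xor.ALU i11 tail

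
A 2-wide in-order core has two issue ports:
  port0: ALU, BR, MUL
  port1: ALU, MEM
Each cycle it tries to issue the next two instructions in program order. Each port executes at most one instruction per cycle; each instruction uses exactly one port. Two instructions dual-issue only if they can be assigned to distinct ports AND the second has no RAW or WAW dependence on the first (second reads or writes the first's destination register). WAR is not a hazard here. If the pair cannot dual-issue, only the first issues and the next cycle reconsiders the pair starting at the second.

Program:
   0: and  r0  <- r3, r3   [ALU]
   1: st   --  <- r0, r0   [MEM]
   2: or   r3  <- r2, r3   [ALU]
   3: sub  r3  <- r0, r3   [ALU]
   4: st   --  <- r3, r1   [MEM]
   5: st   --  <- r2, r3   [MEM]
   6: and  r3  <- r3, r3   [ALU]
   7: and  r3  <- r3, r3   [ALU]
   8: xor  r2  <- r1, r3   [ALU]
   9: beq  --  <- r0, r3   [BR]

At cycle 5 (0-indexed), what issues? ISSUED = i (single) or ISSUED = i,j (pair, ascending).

  cy0 -> i0 (and) RAW r0
  cy1 -> i1,i2 (st+or) pair
  cy2 -> i3 (sub) RAW r3
  cy3 -> i4 (st) no-port MEM/MEM
  cy4 -> i5,i6 (st+and) pair
  cy5 -> i7 (and) RAW r3
  cy6 -> i8,i9 (xor+beq) pair

ISSUED = 7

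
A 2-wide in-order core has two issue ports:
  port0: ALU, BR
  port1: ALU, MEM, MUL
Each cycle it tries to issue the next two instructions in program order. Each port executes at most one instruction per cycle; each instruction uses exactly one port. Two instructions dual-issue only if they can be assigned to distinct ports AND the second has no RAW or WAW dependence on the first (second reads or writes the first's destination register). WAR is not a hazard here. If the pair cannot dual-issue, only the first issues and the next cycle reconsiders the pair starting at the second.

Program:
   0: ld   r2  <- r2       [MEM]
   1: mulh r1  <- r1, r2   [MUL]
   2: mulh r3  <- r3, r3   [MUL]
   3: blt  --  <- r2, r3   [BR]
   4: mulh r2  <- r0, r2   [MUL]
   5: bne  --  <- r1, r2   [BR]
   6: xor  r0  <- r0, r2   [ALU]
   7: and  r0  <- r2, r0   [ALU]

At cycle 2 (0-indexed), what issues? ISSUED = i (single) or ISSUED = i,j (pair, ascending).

ISSUED = 2

0. ld @i0  | no-port MEM/MUL
1. mulh @i1  | no-port MUL/MUL
2. mulh @i2  | RAW r3
3. blt;mulh @i3+i4  | 2-wide
4. bne;xor @i5+i6  | 2-wide
5. and @i7  | tail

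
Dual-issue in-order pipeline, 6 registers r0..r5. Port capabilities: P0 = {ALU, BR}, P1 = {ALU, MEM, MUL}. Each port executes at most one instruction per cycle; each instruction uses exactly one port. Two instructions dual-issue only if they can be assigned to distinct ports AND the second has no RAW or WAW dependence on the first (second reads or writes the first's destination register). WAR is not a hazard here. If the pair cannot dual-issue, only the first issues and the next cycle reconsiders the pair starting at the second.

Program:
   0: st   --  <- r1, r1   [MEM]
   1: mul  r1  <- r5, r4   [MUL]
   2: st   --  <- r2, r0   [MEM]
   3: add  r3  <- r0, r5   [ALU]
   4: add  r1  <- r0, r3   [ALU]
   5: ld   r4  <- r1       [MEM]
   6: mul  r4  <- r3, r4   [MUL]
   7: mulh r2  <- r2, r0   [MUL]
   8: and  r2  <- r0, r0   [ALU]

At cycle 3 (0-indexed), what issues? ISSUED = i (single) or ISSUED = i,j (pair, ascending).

#0 head=0: st.MEM i0 no-port MEM/MUL
#1 head=1: mul.MUL i1 no-port MUL/MEM
#2 head=2: st.MEM add.ALU i2,i3 pair
#3 head=4: add.ALU i4 RAW r1
#4 head=5: ld.MEM i5 no-port MEM/MUL
#5 head=6: mul.MUL i6 no-port MUL/MUL
#6 head=7: mulh.MUL i7 WAW r2
#7 head=8: and.ALU i8 tail

ISSUED = 4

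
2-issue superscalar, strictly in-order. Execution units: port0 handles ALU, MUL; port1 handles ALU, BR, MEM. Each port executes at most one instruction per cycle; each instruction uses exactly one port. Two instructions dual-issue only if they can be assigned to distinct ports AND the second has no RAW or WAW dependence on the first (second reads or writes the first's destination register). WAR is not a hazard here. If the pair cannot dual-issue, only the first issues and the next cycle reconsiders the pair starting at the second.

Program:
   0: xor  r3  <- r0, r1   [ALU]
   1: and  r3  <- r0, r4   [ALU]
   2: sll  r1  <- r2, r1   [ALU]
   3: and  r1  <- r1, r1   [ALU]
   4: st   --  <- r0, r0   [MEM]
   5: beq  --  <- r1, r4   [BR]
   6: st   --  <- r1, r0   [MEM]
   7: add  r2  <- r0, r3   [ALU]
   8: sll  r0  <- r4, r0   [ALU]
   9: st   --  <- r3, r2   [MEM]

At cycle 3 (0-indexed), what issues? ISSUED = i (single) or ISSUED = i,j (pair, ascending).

ISSUED = 5

t=0 i0:xor.ALU ; WAW r3
t=1 i1+i2:and.ALU sll.ALU ; 2-wide
t=2 i3+i4:and.ALU st.MEM ; 2-wide
t=3 i5:beq.BR ; no-port BR/MEM
t=4 i6+i7:st.MEM add.ALU ; 2-wide
t=5 i8+i9:sll.ALU st.MEM ; 2-wide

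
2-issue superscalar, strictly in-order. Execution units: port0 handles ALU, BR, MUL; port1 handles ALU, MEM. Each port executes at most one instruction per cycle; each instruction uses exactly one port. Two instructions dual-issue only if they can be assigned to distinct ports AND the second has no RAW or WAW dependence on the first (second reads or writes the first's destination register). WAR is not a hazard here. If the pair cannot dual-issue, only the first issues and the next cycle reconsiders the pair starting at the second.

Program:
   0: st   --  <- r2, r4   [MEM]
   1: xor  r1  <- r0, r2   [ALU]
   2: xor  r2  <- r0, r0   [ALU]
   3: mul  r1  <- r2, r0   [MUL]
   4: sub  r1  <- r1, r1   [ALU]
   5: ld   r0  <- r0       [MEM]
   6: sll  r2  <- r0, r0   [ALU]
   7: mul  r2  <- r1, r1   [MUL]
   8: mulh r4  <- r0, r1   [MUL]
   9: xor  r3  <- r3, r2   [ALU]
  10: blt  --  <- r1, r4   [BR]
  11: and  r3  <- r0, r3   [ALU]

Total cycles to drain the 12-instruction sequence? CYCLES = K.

[0] i0/i1  st.MEM/xor.ALU  -- pair
[1] i2  xor.ALU  -- RAW r2
[2] i3  mul.MUL  -- RAW+WAW r1
[3] i4/i5  sub.ALU/ld.MEM  -- pair
[4] i6  sll.ALU  -- WAW r2
[5] i7  mul.MUL  -- no-port MUL/MUL
[6] i8/i9  mulh.MUL/xor.ALU  -- pair
[7] i10/i11  blt.BR/and.ALU  -- pair

CYCLES = 8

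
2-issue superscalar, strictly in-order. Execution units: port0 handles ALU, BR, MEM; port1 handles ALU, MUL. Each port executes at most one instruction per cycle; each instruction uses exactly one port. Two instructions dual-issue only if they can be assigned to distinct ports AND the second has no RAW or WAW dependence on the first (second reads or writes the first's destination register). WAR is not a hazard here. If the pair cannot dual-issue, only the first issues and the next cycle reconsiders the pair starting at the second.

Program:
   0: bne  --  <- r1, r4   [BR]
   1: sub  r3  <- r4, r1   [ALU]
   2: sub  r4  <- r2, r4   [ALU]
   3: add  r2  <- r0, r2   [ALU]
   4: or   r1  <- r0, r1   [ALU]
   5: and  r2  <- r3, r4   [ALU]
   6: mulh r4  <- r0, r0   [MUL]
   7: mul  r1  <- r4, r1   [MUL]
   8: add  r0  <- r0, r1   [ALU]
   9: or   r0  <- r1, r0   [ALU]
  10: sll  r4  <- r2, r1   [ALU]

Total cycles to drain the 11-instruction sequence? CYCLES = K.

CYCLES = 7

c0: i0+i1 bne+sub  2-wide
c1: i2+i3 sub+add  2-wide
c2: i4+i5 or+and  2-wide
c3: i6 mulh  no-port MUL/MUL
c4: i7 mul  RAW r1
c5: i8 add  RAW+WAW r0
c6: i9+i10 or+sll  2-wide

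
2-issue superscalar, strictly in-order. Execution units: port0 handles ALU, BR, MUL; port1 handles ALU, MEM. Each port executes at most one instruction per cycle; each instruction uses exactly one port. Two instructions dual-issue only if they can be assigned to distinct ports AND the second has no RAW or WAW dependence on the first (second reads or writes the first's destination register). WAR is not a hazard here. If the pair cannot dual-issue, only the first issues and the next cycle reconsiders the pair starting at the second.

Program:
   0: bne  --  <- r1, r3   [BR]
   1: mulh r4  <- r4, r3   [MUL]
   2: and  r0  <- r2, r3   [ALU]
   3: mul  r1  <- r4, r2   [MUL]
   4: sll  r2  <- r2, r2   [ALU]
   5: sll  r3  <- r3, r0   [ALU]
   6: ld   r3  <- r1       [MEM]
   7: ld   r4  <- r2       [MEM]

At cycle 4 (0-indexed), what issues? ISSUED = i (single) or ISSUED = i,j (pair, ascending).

0. bne.BR @i0  | no-port BR/MUL
1. mulh.MUL+and.ALU @i1,i2  | pair
2. mul.MUL+sll.ALU @i3,i4  | pair
3. sll.ALU @i5  | WAW r3
4. ld.MEM @i6  | no-port MEM/MEM
5. ld.MEM @i7  | tail

ISSUED = 6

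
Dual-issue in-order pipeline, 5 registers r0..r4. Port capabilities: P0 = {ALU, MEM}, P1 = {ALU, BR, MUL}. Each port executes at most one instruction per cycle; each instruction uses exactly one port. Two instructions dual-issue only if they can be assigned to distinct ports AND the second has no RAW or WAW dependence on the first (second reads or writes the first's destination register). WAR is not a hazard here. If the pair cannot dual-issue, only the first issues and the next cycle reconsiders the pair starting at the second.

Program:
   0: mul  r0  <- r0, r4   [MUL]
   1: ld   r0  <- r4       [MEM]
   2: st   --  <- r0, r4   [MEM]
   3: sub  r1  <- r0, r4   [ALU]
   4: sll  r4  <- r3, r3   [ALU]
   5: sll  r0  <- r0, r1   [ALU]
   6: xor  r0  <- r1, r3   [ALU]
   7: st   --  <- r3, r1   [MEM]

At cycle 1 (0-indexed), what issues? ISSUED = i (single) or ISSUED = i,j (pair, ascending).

ISSUED = 1

0. mul @i0  | WAW r0
1. ld @i1  | no-port MEM/MEM
2. st;sub @i2&i3  | pair
3. sll;sll @i4&i5  | pair
4. xor;st @i6&i7  | pair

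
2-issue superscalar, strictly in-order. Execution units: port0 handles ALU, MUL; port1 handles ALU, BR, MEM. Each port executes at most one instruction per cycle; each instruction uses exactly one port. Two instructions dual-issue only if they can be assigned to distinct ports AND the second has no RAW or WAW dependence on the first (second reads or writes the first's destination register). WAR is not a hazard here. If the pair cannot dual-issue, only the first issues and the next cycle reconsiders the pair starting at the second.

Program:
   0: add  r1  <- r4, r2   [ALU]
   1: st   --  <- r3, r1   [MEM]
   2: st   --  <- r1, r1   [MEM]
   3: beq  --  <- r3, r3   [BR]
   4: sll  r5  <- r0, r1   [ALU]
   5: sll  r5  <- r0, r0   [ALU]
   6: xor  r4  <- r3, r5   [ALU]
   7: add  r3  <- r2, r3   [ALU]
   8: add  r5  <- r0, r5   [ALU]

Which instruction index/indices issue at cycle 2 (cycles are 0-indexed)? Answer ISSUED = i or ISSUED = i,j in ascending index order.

ISSUED = 2

  cy0 -> i0 (add) RAW r1
  cy1 -> i1 (st) no-port MEM/MEM
  cy2 -> i2 (st) no-port MEM/BR
  cy3 -> i3/i4 (beq sll) pair
  cy4 -> i5 (sll) RAW r5
  cy5 -> i6/i7 (xor add) pair
  cy6 -> i8 (add) tail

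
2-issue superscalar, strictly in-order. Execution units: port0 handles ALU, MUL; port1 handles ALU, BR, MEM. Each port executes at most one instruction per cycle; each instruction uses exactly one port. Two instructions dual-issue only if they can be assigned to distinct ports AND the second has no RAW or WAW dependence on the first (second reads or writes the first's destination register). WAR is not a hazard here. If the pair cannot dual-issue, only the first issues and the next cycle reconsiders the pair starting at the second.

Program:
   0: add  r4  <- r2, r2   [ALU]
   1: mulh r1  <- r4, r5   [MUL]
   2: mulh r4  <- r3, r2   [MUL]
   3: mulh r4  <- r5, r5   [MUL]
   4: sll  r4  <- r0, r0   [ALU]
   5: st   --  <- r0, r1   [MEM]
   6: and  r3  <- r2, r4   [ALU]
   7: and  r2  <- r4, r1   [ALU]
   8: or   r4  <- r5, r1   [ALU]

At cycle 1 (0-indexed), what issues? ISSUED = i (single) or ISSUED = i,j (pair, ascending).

ISSUED = 1

[0] i0  add  -- RAW r4
[1] i1  mulh  -- no-port MUL/MUL
[2] i2  mulh  -- no-port MUL/MUL
[3] i3  mulh  -- WAW r4
[4] i4&i5  sll/st  -- dual
[5] i6&i7  and/and  -- dual
[6] i8  or  -- tail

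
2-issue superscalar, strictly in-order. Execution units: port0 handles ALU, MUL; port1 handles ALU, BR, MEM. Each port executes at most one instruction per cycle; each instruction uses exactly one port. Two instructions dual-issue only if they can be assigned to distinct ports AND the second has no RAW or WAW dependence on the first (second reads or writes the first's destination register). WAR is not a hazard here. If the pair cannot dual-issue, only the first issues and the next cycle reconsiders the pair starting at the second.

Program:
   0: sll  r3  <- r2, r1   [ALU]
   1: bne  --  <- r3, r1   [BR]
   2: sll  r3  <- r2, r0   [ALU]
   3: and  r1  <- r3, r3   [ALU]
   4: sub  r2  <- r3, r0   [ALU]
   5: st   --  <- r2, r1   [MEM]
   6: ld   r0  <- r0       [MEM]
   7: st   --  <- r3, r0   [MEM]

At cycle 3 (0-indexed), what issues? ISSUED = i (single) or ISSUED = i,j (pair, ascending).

ISSUED = 5

0. sll.ALU @i0  | RAW r3
1. bne.BR/sll.ALU @i1,i2  | pair
2. and.ALU/sub.ALU @i3,i4  | pair
3. st.MEM @i5  | no-port MEM/MEM
4. ld.MEM @i6  | no-port MEM/MEM
5. st.MEM @i7  | tail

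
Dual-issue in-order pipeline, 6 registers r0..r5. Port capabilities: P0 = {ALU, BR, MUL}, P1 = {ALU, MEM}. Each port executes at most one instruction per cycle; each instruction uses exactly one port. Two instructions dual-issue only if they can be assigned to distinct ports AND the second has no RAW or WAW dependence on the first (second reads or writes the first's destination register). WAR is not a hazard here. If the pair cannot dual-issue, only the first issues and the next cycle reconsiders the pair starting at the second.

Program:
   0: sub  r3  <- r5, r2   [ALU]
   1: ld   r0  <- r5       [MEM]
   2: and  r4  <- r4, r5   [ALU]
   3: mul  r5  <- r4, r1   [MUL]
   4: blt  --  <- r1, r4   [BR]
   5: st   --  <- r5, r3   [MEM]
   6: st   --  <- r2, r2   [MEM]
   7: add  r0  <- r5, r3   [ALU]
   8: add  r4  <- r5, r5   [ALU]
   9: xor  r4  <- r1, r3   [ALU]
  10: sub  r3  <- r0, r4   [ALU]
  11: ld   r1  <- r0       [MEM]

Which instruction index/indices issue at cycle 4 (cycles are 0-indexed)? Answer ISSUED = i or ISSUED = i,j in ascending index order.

t=0 i0/i1:sub/ld ; 2-wide
t=1 i2:and ; RAW r4
t=2 i3:mul ; no-port MUL/BR
t=3 i4/i5:blt/st ; 2-wide
t=4 i6/i7:st/add ; 2-wide
t=5 i8:add ; WAW r4
t=6 i9:xor ; RAW r4
t=7 i10/i11:sub/ld ; 2-wide

ISSUED = 6,7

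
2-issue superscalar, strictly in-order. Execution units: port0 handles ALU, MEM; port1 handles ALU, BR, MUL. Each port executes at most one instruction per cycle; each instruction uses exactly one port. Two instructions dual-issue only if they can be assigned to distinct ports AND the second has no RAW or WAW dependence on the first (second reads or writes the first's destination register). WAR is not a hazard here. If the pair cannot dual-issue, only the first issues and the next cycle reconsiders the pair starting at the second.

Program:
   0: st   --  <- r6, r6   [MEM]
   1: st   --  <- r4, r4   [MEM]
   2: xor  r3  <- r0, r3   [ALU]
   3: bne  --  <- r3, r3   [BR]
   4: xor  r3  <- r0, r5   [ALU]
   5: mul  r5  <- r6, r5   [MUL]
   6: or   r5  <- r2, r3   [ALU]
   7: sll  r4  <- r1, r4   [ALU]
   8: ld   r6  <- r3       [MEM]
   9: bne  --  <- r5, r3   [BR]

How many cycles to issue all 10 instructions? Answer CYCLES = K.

CYCLES = 6

t=0 i0:st ; no-port MEM/MEM
t=1 i1+i2:st;xor ; pair
t=2 i3+i4:bne;xor ; pair
t=3 i5:mul ; WAW r5
t=4 i6+i7:or;sll ; pair
t=5 i8+i9:ld;bne ; pair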